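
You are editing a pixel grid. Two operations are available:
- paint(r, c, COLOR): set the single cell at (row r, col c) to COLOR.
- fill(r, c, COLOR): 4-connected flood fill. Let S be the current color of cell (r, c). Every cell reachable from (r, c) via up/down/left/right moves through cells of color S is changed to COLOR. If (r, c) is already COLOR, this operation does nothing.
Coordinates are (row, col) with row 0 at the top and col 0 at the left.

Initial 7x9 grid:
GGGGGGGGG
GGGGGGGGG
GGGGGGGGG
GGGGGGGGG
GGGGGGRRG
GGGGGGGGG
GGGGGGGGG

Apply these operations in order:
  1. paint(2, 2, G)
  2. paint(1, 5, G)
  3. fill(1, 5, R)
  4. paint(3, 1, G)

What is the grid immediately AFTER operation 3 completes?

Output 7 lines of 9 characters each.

Answer: RRRRRRRRR
RRRRRRRRR
RRRRRRRRR
RRRRRRRRR
RRRRRRRRR
RRRRRRRRR
RRRRRRRRR

Derivation:
After op 1 paint(2,2,G):
GGGGGGGGG
GGGGGGGGG
GGGGGGGGG
GGGGGGGGG
GGGGGGRRG
GGGGGGGGG
GGGGGGGGG
After op 2 paint(1,5,G):
GGGGGGGGG
GGGGGGGGG
GGGGGGGGG
GGGGGGGGG
GGGGGGRRG
GGGGGGGGG
GGGGGGGGG
After op 3 fill(1,5,R) [61 cells changed]:
RRRRRRRRR
RRRRRRRRR
RRRRRRRRR
RRRRRRRRR
RRRRRRRRR
RRRRRRRRR
RRRRRRRRR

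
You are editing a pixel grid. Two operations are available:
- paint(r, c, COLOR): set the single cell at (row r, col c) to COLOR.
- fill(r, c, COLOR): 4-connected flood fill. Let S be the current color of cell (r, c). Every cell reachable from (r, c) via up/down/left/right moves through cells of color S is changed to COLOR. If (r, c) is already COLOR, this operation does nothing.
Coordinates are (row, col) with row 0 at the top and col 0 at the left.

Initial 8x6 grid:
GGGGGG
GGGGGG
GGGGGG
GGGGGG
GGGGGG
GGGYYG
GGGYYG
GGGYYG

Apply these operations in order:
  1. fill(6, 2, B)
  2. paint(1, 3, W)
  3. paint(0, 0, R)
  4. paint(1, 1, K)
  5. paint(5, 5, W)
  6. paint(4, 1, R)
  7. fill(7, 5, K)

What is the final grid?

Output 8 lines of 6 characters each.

Answer: RBBBBB
BKBWBB
BBBBBB
BBBBBB
BRBBBB
BBBYYW
BBBYYK
BBBYYK

Derivation:
After op 1 fill(6,2,B) [42 cells changed]:
BBBBBB
BBBBBB
BBBBBB
BBBBBB
BBBBBB
BBBYYB
BBBYYB
BBBYYB
After op 2 paint(1,3,W):
BBBBBB
BBBWBB
BBBBBB
BBBBBB
BBBBBB
BBBYYB
BBBYYB
BBBYYB
After op 3 paint(0,0,R):
RBBBBB
BBBWBB
BBBBBB
BBBBBB
BBBBBB
BBBYYB
BBBYYB
BBBYYB
After op 4 paint(1,1,K):
RBBBBB
BKBWBB
BBBBBB
BBBBBB
BBBBBB
BBBYYB
BBBYYB
BBBYYB
After op 5 paint(5,5,W):
RBBBBB
BKBWBB
BBBBBB
BBBBBB
BBBBBB
BBBYYW
BBBYYB
BBBYYB
After op 6 paint(4,1,R):
RBBBBB
BKBWBB
BBBBBB
BBBBBB
BRBBBB
BBBYYW
BBBYYB
BBBYYB
After op 7 fill(7,5,K) [2 cells changed]:
RBBBBB
BKBWBB
BBBBBB
BBBBBB
BRBBBB
BBBYYW
BBBYYK
BBBYYK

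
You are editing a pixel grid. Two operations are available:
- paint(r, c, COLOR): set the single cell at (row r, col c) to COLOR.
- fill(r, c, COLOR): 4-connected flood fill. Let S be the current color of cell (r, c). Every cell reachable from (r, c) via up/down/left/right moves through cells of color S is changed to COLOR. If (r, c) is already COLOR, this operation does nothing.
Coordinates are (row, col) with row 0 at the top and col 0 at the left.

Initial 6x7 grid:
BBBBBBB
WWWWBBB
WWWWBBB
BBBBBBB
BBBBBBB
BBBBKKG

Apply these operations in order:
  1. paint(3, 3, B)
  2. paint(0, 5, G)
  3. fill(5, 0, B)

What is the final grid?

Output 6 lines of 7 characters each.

After op 1 paint(3,3,B):
BBBBBBB
WWWWBBB
WWWWBBB
BBBBBBB
BBBBBBB
BBBBKKG
After op 2 paint(0,5,G):
BBBBBGB
WWWWBBB
WWWWBBB
BBBBBBB
BBBBBBB
BBBBKKG
After op 3 fill(5,0,B) [0 cells changed]:
BBBBBGB
WWWWBBB
WWWWBBB
BBBBBBB
BBBBBBB
BBBBKKG

Answer: BBBBBGB
WWWWBBB
WWWWBBB
BBBBBBB
BBBBBBB
BBBBKKG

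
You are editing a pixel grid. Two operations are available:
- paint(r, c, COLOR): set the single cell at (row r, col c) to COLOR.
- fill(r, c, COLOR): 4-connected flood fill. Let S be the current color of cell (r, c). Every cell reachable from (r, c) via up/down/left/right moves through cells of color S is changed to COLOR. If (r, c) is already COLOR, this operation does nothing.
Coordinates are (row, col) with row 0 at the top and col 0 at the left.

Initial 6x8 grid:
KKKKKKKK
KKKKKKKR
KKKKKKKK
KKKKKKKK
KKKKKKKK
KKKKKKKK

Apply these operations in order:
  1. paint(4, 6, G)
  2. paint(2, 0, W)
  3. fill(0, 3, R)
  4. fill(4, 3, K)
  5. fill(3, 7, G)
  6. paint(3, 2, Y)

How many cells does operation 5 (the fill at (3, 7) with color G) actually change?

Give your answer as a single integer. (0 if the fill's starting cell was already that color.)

Answer: 46

Derivation:
After op 1 paint(4,6,G):
KKKKKKKK
KKKKKKKR
KKKKKKKK
KKKKKKKK
KKKKKKGK
KKKKKKKK
After op 2 paint(2,0,W):
KKKKKKKK
KKKKKKKR
WKKKKKKK
KKKKKKKK
KKKKKKGK
KKKKKKKK
After op 3 fill(0,3,R) [45 cells changed]:
RRRRRRRR
RRRRRRRR
WRRRRRRR
RRRRRRRR
RRRRRRGR
RRRRRRRR
After op 4 fill(4,3,K) [46 cells changed]:
KKKKKKKK
KKKKKKKK
WKKKKKKK
KKKKKKKK
KKKKKKGK
KKKKKKKK
After op 5 fill(3,7,G) [46 cells changed]:
GGGGGGGG
GGGGGGGG
WGGGGGGG
GGGGGGGG
GGGGGGGG
GGGGGGGG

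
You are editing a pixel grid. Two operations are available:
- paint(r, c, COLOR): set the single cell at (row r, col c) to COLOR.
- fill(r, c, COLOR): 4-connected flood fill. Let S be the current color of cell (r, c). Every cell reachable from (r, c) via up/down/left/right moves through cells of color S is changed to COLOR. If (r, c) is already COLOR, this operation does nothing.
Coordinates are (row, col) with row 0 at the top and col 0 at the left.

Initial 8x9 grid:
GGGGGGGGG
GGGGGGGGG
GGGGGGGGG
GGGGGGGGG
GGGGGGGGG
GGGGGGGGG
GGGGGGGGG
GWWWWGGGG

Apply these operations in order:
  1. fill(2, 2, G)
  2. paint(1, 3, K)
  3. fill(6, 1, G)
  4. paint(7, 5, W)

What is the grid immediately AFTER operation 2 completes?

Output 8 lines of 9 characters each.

After op 1 fill(2,2,G) [0 cells changed]:
GGGGGGGGG
GGGGGGGGG
GGGGGGGGG
GGGGGGGGG
GGGGGGGGG
GGGGGGGGG
GGGGGGGGG
GWWWWGGGG
After op 2 paint(1,3,K):
GGGGGGGGG
GGGKGGGGG
GGGGGGGGG
GGGGGGGGG
GGGGGGGGG
GGGGGGGGG
GGGGGGGGG
GWWWWGGGG

Answer: GGGGGGGGG
GGGKGGGGG
GGGGGGGGG
GGGGGGGGG
GGGGGGGGG
GGGGGGGGG
GGGGGGGGG
GWWWWGGGG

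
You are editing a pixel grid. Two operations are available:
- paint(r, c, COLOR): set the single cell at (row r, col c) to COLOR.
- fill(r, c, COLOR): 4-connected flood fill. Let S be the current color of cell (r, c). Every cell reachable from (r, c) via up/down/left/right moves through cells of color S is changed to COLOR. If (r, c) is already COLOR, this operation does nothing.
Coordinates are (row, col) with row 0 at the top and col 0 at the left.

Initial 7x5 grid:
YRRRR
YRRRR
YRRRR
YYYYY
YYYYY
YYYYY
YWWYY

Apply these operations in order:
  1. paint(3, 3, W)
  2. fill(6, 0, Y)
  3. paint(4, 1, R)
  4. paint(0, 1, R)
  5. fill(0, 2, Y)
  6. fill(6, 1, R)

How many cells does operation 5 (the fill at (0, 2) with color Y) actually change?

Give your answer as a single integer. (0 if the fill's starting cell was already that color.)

Answer: 12

Derivation:
After op 1 paint(3,3,W):
YRRRR
YRRRR
YRRRR
YYYWY
YYYYY
YYYYY
YWWYY
After op 2 fill(6,0,Y) [0 cells changed]:
YRRRR
YRRRR
YRRRR
YYYWY
YYYYY
YYYYY
YWWYY
After op 3 paint(4,1,R):
YRRRR
YRRRR
YRRRR
YYYWY
YRYYY
YYYYY
YWWYY
After op 4 paint(0,1,R):
YRRRR
YRRRR
YRRRR
YYYWY
YRYYY
YYYYY
YWWYY
After op 5 fill(0,2,Y) [12 cells changed]:
YYYYY
YYYYY
YYYYY
YYYWY
YRYYY
YYYYY
YWWYY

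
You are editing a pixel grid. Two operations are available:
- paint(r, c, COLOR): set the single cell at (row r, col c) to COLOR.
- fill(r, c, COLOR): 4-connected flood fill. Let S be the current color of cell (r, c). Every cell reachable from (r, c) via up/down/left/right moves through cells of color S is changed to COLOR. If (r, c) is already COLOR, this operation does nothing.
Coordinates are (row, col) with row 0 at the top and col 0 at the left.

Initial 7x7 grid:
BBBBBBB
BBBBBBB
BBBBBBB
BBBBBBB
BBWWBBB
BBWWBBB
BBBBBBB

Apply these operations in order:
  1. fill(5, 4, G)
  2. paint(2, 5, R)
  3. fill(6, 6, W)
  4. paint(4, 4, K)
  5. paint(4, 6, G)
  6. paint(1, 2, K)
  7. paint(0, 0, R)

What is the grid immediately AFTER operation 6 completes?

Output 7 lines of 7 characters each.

Answer: WWWWWWW
WWKWWWW
WWWWWRW
WWWWWWW
WWWWKWG
WWWWWWW
WWWWWWW

Derivation:
After op 1 fill(5,4,G) [45 cells changed]:
GGGGGGG
GGGGGGG
GGGGGGG
GGGGGGG
GGWWGGG
GGWWGGG
GGGGGGG
After op 2 paint(2,5,R):
GGGGGGG
GGGGGGG
GGGGGRG
GGGGGGG
GGWWGGG
GGWWGGG
GGGGGGG
After op 3 fill(6,6,W) [44 cells changed]:
WWWWWWW
WWWWWWW
WWWWWRW
WWWWWWW
WWWWWWW
WWWWWWW
WWWWWWW
After op 4 paint(4,4,K):
WWWWWWW
WWWWWWW
WWWWWRW
WWWWWWW
WWWWKWW
WWWWWWW
WWWWWWW
After op 5 paint(4,6,G):
WWWWWWW
WWWWWWW
WWWWWRW
WWWWWWW
WWWWKWG
WWWWWWW
WWWWWWW
After op 6 paint(1,2,K):
WWWWWWW
WWKWWWW
WWWWWRW
WWWWWWW
WWWWKWG
WWWWWWW
WWWWWWW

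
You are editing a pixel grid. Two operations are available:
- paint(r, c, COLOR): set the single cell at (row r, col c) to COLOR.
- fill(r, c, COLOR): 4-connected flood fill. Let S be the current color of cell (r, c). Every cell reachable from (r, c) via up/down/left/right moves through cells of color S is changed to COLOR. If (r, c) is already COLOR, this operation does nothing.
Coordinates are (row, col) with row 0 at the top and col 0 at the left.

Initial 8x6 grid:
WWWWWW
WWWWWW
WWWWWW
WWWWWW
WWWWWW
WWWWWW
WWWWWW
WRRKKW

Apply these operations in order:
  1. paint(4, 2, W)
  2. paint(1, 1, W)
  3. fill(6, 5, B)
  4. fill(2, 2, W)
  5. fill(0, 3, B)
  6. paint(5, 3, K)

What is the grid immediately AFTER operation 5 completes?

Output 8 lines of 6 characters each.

After op 1 paint(4,2,W):
WWWWWW
WWWWWW
WWWWWW
WWWWWW
WWWWWW
WWWWWW
WWWWWW
WRRKKW
After op 2 paint(1,1,W):
WWWWWW
WWWWWW
WWWWWW
WWWWWW
WWWWWW
WWWWWW
WWWWWW
WRRKKW
After op 3 fill(6,5,B) [44 cells changed]:
BBBBBB
BBBBBB
BBBBBB
BBBBBB
BBBBBB
BBBBBB
BBBBBB
BRRKKB
After op 4 fill(2,2,W) [44 cells changed]:
WWWWWW
WWWWWW
WWWWWW
WWWWWW
WWWWWW
WWWWWW
WWWWWW
WRRKKW
After op 5 fill(0,3,B) [44 cells changed]:
BBBBBB
BBBBBB
BBBBBB
BBBBBB
BBBBBB
BBBBBB
BBBBBB
BRRKKB

Answer: BBBBBB
BBBBBB
BBBBBB
BBBBBB
BBBBBB
BBBBBB
BBBBBB
BRRKKB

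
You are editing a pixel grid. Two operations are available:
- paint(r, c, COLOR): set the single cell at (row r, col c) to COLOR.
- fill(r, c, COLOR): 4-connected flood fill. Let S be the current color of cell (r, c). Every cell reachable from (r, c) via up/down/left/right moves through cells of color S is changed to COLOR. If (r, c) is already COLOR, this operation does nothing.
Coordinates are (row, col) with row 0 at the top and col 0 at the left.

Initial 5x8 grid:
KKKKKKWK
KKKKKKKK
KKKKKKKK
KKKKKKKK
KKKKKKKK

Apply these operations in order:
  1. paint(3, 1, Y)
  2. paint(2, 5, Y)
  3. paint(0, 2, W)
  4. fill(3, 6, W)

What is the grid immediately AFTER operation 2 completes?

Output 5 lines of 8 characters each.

Answer: KKKKKKWK
KKKKKKKK
KKKKKYKK
KYKKKKKK
KKKKKKKK

Derivation:
After op 1 paint(3,1,Y):
KKKKKKWK
KKKKKKKK
KKKKKKKK
KYKKKKKK
KKKKKKKK
After op 2 paint(2,5,Y):
KKKKKKWK
KKKKKKKK
KKKKKYKK
KYKKKKKK
KKKKKKKK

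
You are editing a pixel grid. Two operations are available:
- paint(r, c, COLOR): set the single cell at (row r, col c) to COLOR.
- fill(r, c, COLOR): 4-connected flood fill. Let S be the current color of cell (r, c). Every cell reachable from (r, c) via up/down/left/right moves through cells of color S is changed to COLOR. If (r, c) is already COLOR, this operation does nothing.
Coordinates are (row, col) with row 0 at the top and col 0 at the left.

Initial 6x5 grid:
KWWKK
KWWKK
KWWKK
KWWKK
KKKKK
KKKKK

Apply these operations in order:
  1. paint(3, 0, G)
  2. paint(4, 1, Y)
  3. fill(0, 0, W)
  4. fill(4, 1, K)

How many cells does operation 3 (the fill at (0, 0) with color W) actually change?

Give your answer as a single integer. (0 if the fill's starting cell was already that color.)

Answer: 3

Derivation:
After op 1 paint(3,0,G):
KWWKK
KWWKK
KWWKK
GWWKK
KKKKK
KKKKK
After op 2 paint(4,1,Y):
KWWKK
KWWKK
KWWKK
GWWKK
KYKKK
KKKKK
After op 3 fill(0,0,W) [3 cells changed]:
WWWKK
WWWKK
WWWKK
GWWKK
KYKKK
KKKKK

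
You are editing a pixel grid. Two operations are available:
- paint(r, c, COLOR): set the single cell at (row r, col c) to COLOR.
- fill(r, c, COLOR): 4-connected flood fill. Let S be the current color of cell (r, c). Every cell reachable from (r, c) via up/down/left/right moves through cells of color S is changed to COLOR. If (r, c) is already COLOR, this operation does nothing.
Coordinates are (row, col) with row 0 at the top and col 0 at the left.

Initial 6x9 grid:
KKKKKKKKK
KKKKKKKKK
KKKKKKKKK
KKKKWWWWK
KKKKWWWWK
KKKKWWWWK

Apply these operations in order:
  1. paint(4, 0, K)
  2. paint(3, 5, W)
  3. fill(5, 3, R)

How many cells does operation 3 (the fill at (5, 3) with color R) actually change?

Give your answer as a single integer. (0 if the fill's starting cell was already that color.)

After op 1 paint(4,0,K):
KKKKKKKKK
KKKKKKKKK
KKKKKKKKK
KKKKWWWWK
KKKKWWWWK
KKKKWWWWK
After op 2 paint(3,5,W):
KKKKKKKKK
KKKKKKKKK
KKKKKKKKK
KKKKWWWWK
KKKKWWWWK
KKKKWWWWK
After op 3 fill(5,3,R) [42 cells changed]:
RRRRRRRRR
RRRRRRRRR
RRRRRRRRR
RRRRWWWWR
RRRRWWWWR
RRRRWWWWR

Answer: 42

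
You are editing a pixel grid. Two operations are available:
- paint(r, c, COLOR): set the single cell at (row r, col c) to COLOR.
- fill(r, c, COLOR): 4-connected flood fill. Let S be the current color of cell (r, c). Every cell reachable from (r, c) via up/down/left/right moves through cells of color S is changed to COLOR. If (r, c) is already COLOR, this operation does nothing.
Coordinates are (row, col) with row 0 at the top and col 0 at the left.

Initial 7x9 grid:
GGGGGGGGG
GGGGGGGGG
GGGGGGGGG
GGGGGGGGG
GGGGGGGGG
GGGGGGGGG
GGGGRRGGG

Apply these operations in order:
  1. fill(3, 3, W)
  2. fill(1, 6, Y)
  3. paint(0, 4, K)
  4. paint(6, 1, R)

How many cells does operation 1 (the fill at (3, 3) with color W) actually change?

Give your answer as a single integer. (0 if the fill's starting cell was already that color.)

After op 1 fill(3,3,W) [61 cells changed]:
WWWWWWWWW
WWWWWWWWW
WWWWWWWWW
WWWWWWWWW
WWWWWWWWW
WWWWWWWWW
WWWWRRWWW

Answer: 61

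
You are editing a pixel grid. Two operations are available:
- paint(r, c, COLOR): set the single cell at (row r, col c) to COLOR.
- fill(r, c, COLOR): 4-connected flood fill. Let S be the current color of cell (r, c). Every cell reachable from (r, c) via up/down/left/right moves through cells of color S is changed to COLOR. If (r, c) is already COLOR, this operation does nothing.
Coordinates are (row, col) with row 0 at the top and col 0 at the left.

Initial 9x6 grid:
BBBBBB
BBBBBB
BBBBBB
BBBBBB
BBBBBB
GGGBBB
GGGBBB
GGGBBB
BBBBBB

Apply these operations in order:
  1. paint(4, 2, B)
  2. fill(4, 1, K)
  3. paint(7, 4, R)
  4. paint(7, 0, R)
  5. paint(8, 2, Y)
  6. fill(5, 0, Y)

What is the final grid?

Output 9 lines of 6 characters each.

Answer: KKKKKK
KKKKKK
KKKKKK
KKKKKK
KKKKKK
YYYKKK
YYYKKK
RYYKRK
KKYKKK

Derivation:
After op 1 paint(4,2,B):
BBBBBB
BBBBBB
BBBBBB
BBBBBB
BBBBBB
GGGBBB
GGGBBB
GGGBBB
BBBBBB
After op 2 fill(4,1,K) [45 cells changed]:
KKKKKK
KKKKKK
KKKKKK
KKKKKK
KKKKKK
GGGKKK
GGGKKK
GGGKKK
KKKKKK
After op 3 paint(7,4,R):
KKKKKK
KKKKKK
KKKKKK
KKKKKK
KKKKKK
GGGKKK
GGGKKK
GGGKRK
KKKKKK
After op 4 paint(7,0,R):
KKKKKK
KKKKKK
KKKKKK
KKKKKK
KKKKKK
GGGKKK
GGGKKK
RGGKRK
KKKKKK
After op 5 paint(8,2,Y):
KKKKKK
KKKKKK
KKKKKK
KKKKKK
KKKKKK
GGGKKK
GGGKKK
RGGKRK
KKYKKK
After op 6 fill(5,0,Y) [8 cells changed]:
KKKKKK
KKKKKK
KKKKKK
KKKKKK
KKKKKK
YYYKKK
YYYKKK
RYYKRK
KKYKKK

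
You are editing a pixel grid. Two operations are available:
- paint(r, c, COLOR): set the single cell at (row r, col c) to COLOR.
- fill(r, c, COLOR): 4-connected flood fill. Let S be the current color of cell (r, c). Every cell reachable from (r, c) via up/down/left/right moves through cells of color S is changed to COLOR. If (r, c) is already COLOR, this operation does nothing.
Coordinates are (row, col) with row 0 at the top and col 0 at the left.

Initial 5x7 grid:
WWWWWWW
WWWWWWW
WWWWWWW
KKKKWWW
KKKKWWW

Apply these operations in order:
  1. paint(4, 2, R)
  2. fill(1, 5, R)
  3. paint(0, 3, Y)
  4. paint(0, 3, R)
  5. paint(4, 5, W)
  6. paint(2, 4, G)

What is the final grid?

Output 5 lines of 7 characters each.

After op 1 paint(4,2,R):
WWWWWWW
WWWWWWW
WWWWWWW
KKKKWWW
KKRKWWW
After op 2 fill(1,5,R) [27 cells changed]:
RRRRRRR
RRRRRRR
RRRRRRR
KKKKRRR
KKRKRRR
After op 3 paint(0,3,Y):
RRRYRRR
RRRRRRR
RRRRRRR
KKKKRRR
KKRKRRR
After op 4 paint(0,3,R):
RRRRRRR
RRRRRRR
RRRRRRR
KKKKRRR
KKRKRRR
After op 5 paint(4,5,W):
RRRRRRR
RRRRRRR
RRRRRRR
KKKKRRR
KKRKRWR
After op 6 paint(2,4,G):
RRRRRRR
RRRRRRR
RRRRGRR
KKKKRRR
KKRKRWR

Answer: RRRRRRR
RRRRRRR
RRRRGRR
KKKKRRR
KKRKRWR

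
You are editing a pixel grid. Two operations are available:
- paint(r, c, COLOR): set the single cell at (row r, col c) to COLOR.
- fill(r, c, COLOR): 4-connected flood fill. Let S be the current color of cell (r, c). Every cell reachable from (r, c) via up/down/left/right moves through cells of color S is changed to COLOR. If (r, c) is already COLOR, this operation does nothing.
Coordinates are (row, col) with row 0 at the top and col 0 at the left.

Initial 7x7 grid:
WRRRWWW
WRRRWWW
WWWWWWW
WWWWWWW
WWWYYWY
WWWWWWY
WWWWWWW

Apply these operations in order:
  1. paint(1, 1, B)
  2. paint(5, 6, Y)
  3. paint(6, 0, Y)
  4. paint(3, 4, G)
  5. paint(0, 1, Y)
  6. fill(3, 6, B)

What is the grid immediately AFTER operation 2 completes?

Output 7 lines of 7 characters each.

Answer: WRRRWWW
WBRRWWW
WWWWWWW
WWWWWWW
WWWYYWY
WWWWWWY
WWWWWWW

Derivation:
After op 1 paint(1,1,B):
WRRRWWW
WBRRWWW
WWWWWWW
WWWWWWW
WWWYYWY
WWWWWWY
WWWWWWW
After op 2 paint(5,6,Y):
WRRRWWW
WBRRWWW
WWWWWWW
WWWWWWW
WWWYYWY
WWWWWWY
WWWWWWW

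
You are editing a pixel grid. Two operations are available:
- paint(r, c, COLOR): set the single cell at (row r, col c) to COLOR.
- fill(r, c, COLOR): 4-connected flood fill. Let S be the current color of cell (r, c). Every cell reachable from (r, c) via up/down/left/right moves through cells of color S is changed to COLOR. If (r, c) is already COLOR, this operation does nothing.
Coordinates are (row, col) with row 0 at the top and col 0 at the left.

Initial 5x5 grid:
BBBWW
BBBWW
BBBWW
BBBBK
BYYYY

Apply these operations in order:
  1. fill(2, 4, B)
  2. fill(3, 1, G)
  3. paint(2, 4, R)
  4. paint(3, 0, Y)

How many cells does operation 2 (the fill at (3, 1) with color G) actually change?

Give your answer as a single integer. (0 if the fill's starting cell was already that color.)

Answer: 20

Derivation:
After op 1 fill(2,4,B) [6 cells changed]:
BBBBB
BBBBB
BBBBB
BBBBK
BYYYY
After op 2 fill(3,1,G) [20 cells changed]:
GGGGG
GGGGG
GGGGG
GGGGK
GYYYY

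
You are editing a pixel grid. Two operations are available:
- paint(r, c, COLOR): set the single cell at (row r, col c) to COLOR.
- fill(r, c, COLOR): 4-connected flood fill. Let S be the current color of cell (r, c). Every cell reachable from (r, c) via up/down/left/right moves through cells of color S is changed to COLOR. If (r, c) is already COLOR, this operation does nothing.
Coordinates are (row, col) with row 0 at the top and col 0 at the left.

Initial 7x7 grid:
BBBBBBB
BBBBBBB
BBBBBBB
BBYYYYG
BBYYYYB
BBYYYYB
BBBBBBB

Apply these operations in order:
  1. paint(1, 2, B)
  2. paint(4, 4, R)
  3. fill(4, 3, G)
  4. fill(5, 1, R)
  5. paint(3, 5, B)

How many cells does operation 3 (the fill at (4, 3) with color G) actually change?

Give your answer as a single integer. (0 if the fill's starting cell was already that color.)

After op 1 paint(1,2,B):
BBBBBBB
BBBBBBB
BBBBBBB
BBYYYYG
BBYYYYB
BBYYYYB
BBBBBBB
After op 2 paint(4,4,R):
BBBBBBB
BBBBBBB
BBBBBBB
BBYYYYG
BBYYRYB
BBYYYYB
BBBBBBB
After op 3 fill(4,3,G) [11 cells changed]:
BBBBBBB
BBBBBBB
BBBBBBB
BBGGGGG
BBGGRGB
BBGGGGB
BBBBBBB

Answer: 11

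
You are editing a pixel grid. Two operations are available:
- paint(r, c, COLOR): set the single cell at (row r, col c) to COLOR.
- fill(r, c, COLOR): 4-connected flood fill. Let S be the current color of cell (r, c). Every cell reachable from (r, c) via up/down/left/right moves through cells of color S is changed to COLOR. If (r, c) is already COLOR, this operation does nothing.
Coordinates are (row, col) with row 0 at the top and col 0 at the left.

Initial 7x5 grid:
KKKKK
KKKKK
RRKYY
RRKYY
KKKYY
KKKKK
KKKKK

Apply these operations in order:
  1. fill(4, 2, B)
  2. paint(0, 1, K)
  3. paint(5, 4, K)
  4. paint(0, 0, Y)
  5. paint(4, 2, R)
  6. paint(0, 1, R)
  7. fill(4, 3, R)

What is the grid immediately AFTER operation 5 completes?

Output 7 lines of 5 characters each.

After op 1 fill(4,2,B) [25 cells changed]:
BBBBB
BBBBB
RRBYY
RRBYY
BBBYY
BBBBB
BBBBB
After op 2 paint(0,1,K):
BKBBB
BBBBB
RRBYY
RRBYY
BBBYY
BBBBB
BBBBB
After op 3 paint(5,4,K):
BKBBB
BBBBB
RRBYY
RRBYY
BBBYY
BBBBK
BBBBB
After op 4 paint(0,0,Y):
YKBBB
BBBBB
RRBYY
RRBYY
BBBYY
BBBBK
BBBBB
After op 5 paint(4,2,R):
YKBBB
BBBBB
RRBYY
RRBYY
BBRYY
BBBBK
BBBBB

Answer: YKBBB
BBBBB
RRBYY
RRBYY
BBRYY
BBBBK
BBBBB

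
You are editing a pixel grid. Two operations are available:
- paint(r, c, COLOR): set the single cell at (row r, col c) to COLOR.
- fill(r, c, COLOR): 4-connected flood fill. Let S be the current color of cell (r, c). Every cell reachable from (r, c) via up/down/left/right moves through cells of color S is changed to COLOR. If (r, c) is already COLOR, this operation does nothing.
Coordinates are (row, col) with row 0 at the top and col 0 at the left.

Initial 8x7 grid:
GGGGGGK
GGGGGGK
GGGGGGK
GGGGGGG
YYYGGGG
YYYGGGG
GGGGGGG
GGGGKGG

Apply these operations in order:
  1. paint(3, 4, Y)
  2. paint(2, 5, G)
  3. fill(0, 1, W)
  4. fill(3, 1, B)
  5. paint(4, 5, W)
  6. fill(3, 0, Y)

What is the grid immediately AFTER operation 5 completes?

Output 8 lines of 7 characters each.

Answer: BBBBBBK
BBBBBBK
BBBBBBK
BBBBYBB
YYYBBWB
YYYBBBB
BBBBBBB
BBBBKBB

Derivation:
After op 1 paint(3,4,Y):
GGGGGGK
GGGGGGK
GGGGGGK
GGGGYGG
YYYGGGG
YYYGGGG
GGGGGGG
GGGGKGG
After op 2 paint(2,5,G):
GGGGGGK
GGGGGGK
GGGGGGK
GGGGYGG
YYYGGGG
YYYGGGG
GGGGGGG
GGGGKGG
After op 3 fill(0,1,W) [45 cells changed]:
WWWWWWK
WWWWWWK
WWWWWWK
WWWWYWW
YYYWWWW
YYYWWWW
WWWWWWW
WWWWKWW
After op 4 fill(3,1,B) [45 cells changed]:
BBBBBBK
BBBBBBK
BBBBBBK
BBBBYBB
YYYBBBB
YYYBBBB
BBBBBBB
BBBBKBB
After op 5 paint(4,5,W):
BBBBBBK
BBBBBBK
BBBBBBK
BBBBYBB
YYYBBWB
YYYBBBB
BBBBBBB
BBBBKBB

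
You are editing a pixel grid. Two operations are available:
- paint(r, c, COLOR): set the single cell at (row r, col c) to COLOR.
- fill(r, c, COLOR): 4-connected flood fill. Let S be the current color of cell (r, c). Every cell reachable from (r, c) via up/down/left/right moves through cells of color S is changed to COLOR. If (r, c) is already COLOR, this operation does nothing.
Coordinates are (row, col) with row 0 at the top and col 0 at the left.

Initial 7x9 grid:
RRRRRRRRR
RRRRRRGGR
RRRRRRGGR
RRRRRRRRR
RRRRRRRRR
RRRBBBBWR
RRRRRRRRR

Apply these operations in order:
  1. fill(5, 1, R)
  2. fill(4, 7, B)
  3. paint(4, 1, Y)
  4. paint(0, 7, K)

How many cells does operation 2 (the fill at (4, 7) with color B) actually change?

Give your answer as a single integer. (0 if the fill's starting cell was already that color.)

Answer: 54

Derivation:
After op 1 fill(5,1,R) [0 cells changed]:
RRRRRRRRR
RRRRRRGGR
RRRRRRGGR
RRRRRRRRR
RRRRRRRRR
RRRBBBBWR
RRRRRRRRR
After op 2 fill(4,7,B) [54 cells changed]:
BBBBBBBBB
BBBBBBGGB
BBBBBBGGB
BBBBBBBBB
BBBBBBBBB
BBBBBBBWB
BBBBBBBBB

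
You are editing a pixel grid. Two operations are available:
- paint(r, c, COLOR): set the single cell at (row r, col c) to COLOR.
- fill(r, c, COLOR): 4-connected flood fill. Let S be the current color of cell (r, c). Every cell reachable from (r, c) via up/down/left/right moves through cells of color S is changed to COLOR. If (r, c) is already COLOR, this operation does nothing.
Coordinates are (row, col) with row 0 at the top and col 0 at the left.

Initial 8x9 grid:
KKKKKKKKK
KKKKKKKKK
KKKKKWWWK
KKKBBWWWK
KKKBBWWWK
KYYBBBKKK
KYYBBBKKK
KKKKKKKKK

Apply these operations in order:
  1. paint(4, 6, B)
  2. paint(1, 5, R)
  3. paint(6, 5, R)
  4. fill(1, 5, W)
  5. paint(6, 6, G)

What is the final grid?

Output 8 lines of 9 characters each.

Answer: KKKKKKKKK
KKKKKWKKK
KKKKKWWWK
KKKBBWWWK
KKKBBWBWK
KYYBBBKKK
KYYBBRGKK
KKKKKKKKK

Derivation:
After op 1 paint(4,6,B):
KKKKKKKKK
KKKKKKKKK
KKKKKWWWK
KKKBBWWWK
KKKBBWBWK
KYYBBBKKK
KYYBBBKKK
KKKKKKKKK
After op 2 paint(1,5,R):
KKKKKKKKK
KKKKKRKKK
KKKKKWWWK
KKKBBWWWK
KKKBBWBWK
KYYBBBKKK
KYYBBBKKK
KKKKKKKKK
After op 3 paint(6,5,R):
KKKKKKKKK
KKKKKRKKK
KKKKKWWWK
KKKBBWWWK
KKKBBWBWK
KYYBBBKKK
KYYBBRKKK
KKKKKKKKK
After op 4 fill(1,5,W) [1 cells changed]:
KKKKKKKKK
KKKKKWKKK
KKKKKWWWK
KKKBBWWWK
KKKBBWBWK
KYYBBBKKK
KYYBBRKKK
KKKKKKKKK
After op 5 paint(6,6,G):
KKKKKKKKK
KKKKKWKKK
KKKKKWWWK
KKKBBWWWK
KKKBBWBWK
KYYBBBKKK
KYYBBRGKK
KKKKKKKKK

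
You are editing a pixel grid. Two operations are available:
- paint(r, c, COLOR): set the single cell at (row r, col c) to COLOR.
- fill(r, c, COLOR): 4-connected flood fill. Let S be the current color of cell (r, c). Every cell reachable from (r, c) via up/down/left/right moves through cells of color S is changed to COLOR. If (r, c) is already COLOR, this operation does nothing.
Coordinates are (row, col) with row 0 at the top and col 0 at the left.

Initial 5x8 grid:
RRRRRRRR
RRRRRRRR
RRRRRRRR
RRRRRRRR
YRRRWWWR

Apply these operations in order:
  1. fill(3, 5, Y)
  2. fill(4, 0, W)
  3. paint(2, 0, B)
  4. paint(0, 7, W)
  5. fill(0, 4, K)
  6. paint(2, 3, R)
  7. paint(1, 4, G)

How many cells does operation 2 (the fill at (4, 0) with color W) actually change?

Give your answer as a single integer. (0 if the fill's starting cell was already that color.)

After op 1 fill(3,5,Y) [36 cells changed]:
YYYYYYYY
YYYYYYYY
YYYYYYYY
YYYYYYYY
YYYYWWWY
After op 2 fill(4,0,W) [37 cells changed]:
WWWWWWWW
WWWWWWWW
WWWWWWWW
WWWWWWWW
WWWWWWWW

Answer: 37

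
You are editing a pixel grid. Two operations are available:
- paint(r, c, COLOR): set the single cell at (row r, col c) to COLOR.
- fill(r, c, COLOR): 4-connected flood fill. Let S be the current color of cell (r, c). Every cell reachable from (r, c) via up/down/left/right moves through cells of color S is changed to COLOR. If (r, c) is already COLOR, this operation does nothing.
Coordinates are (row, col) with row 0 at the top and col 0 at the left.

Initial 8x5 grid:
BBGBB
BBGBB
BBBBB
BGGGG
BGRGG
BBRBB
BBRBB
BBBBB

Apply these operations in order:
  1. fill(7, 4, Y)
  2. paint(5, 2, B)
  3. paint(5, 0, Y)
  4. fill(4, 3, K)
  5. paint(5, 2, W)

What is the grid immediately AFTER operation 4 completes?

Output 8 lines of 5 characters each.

After op 1 fill(7,4,Y) [28 cells changed]:
YYGYY
YYGYY
YYYYY
YGGGG
YGRGG
YYRYY
YYRYY
YYYYY
After op 2 paint(5,2,B):
YYGYY
YYGYY
YYYYY
YGGGG
YGRGG
YYBYY
YYRYY
YYYYY
After op 3 paint(5,0,Y):
YYGYY
YYGYY
YYYYY
YGGGG
YGRGG
YYBYY
YYRYY
YYYYY
After op 4 fill(4,3,K) [7 cells changed]:
YYGYY
YYGYY
YYYYY
YKKKK
YKRKK
YYBYY
YYRYY
YYYYY

Answer: YYGYY
YYGYY
YYYYY
YKKKK
YKRKK
YYBYY
YYRYY
YYYYY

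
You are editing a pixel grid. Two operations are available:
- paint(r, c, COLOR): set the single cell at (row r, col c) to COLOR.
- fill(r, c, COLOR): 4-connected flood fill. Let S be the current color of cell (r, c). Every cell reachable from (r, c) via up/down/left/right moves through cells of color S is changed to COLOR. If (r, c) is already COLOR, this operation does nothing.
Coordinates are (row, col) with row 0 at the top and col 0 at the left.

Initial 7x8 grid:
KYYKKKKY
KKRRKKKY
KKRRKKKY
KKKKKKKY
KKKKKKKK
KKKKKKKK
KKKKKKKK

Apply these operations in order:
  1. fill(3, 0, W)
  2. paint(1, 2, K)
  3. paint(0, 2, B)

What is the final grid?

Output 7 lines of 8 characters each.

Answer: WYBWWWWY
WWKRWWWY
WWRRWWWY
WWWWWWWY
WWWWWWWW
WWWWWWWW
WWWWWWWW

Derivation:
After op 1 fill(3,0,W) [46 cells changed]:
WYYWWWWY
WWRRWWWY
WWRRWWWY
WWWWWWWY
WWWWWWWW
WWWWWWWW
WWWWWWWW
After op 2 paint(1,2,K):
WYYWWWWY
WWKRWWWY
WWRRWWWY
WWWWWWWY
WWWWWWWW
WWWWWWWW
WWWWWWWW
After op 3 paint(0,2,B):
WYBWWWWY
WWKRWWWY
WWRRWWWY
WWWWWWWY
WWWWWWWW
WWWWWWWW
WWWWWWWW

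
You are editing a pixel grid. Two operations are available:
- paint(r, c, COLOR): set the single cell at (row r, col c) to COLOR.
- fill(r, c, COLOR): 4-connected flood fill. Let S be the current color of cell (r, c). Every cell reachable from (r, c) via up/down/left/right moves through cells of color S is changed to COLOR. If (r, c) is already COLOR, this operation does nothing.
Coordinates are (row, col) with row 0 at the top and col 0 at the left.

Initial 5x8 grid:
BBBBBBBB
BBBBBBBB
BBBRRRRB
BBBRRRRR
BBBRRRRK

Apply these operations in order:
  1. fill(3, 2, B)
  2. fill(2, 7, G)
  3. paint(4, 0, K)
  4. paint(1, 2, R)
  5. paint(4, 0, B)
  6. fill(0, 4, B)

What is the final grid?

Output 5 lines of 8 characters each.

Answer: BBBBBBBB
BBRBBBBB
BBBRRRRB
BBBRRRRR
BBBRRRRK

Derivation:
After op 1 fill(3,2,B) [0 cells changed]:
BBBBBBBB
BBBBBBBB
BBBRRRRB
BBBRRRRR
BBBRRRRK
After op 2 fill(2,7,G) [26 cells changed]:
GGGGGGGG
GGGGGGGG
GGGRRRRG
GGGRRRRR
GGGRRRRK
After op 3 paint(4,0,K):
GGGGGGGG
GGGGGGGG
GGGRRRRG
GGGRRRRR
KGGRRRRK
After op 4 paint(1,2,R):
GGGGGGGG
GGRGGGGG
GGGRRRRG
GGGRRRRR
KGGRRRRK
After op 5 paint(4,0,B):
GGGGGGGG
GGRGGGGG
GGGRRRRG
GGGRRRRR
BGGRRRRK
After op 6 fill(0,4,B) [24 cells changed]:
BBBBBBBB
BBRBBBBB
BBBRRRRB
BBBRRRRR
BBBRRRRK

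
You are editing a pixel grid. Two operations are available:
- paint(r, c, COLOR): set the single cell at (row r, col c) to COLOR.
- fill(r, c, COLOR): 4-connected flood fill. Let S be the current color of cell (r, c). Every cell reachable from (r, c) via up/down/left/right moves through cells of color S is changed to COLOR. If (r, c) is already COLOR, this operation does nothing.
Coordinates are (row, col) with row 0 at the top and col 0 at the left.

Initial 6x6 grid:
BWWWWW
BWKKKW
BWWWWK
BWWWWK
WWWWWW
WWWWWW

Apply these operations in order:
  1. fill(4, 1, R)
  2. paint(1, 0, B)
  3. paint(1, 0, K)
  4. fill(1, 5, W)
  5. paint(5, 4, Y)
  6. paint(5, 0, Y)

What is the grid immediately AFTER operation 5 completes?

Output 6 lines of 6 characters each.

Answer: BWWWWW
KWKKKW
BWWWWK
BWWWWK
WWWWWW
WWWWYW

Derivation:
After op 1 fill(4,1,R) [27 cells changed]:
BRRRRR
BRKKKR
BRRRRK
BRRRRK
RRRRRR
RRRRRR
After op 2 paint(1,0,B):
BRRRRR
BRKKKR
BRRRRK
BRRRRK
RRRRRR
RRRRRR
After op 3 paint(1,0,K):
BRRRRR
KRKKKR
BRRRRK
BRRRRK
RRRRRR
RRRRRR
After op 4 fill(1,5,W) [27 cells changed]:
BWWWWW
KWKKKW
BWWWWK
BWWWWK
WWWWWW
WWWWWW
After op 5 paint(5,4,Y):
BWWWWW
KWKKKW
BWWWWK
BWWWWK
WWWWWW
WWWWYW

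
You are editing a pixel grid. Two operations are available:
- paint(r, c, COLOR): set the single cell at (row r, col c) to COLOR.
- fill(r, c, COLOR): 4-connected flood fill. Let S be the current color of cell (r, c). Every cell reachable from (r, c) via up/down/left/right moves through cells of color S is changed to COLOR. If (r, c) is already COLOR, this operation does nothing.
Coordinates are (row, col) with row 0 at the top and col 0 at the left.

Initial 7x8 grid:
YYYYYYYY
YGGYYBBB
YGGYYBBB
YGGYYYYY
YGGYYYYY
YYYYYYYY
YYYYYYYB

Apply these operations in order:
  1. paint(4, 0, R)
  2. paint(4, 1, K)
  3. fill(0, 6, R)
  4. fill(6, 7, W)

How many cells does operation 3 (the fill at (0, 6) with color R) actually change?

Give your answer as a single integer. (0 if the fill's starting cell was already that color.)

Answer: 40

Derivation:
After op 1 paint(4,0,R):
YYYYYYYY
YGGYYBBB
YGGYYBBB
YGGYYYYY
RGGYYYYY
YYYYYYYY
YYYYYYYB
After op 2 paint(4,1,K):
YYYYYYYY
YGGYYBBB
YGGYYBBB
YGGYYYYY
RKGYYYYY
YYYYYYYY
YYYYYYYB
After op 3 fill(0,6,R) [40 cells changed]:
RRRRRRRR
RGGRRBBB
RGGRRBBB
RGGRRRRR
RKGRRRRR
RRRRRRRR
RRRRRRRB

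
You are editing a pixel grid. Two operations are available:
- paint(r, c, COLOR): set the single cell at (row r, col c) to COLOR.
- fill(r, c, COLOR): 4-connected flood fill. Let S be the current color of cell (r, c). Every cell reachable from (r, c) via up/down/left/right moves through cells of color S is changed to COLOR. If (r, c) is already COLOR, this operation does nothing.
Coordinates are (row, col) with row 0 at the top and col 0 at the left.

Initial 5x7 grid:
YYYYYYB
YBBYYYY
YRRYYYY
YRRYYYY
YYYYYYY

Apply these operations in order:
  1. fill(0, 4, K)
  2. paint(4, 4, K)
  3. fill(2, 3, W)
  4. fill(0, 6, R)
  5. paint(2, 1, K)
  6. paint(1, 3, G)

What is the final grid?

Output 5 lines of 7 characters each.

After op 1 fill(0,4,K) [28 cells changed]:
KKKKKKB
KBBKKKK
KRRKKKK
KRRKKKK
KKKKKKK
After op 2 paint(4,4,K):
KKKKKKB
KBBKKKK
KRRKKKK
KRRKKKK
KKKKKKK
After op 3 fill(2,3,W) [28 cells changed]:
WWWWWWB
WBBWWWW
WRRWWWW
WRRWWWW
WWWWWWW
After op 4 fill(0,6,R) [1 cells changed]:
WWWWWWR
WBBWWWW
WRRWWWW
WRRWWWW
WWWWWWW
After op 5 paint(2,1,K):
WWWWWWR
WBBWWWW
WKRWWWW
WRRWWWW
WWWWWWW
After op 6 paint(1,3,G):
WWWWWWR
WBBGWWW
WKRWWWW
WRRWWWW
WWWWWWW

Answer: WWWWWWR
WBBGWWW
WKRWWWW
WRRWWWW
WWWWWWW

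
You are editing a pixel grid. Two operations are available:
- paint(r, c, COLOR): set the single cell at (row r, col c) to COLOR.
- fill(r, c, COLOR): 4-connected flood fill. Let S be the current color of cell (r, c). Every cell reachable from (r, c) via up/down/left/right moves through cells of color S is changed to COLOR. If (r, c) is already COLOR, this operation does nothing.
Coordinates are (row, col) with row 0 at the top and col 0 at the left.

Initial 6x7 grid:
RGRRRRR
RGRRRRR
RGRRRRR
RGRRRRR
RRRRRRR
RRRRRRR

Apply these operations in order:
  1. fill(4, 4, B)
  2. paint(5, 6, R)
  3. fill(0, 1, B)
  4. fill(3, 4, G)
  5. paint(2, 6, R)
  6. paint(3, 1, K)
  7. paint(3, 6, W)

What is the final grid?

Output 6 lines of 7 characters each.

Answer: GGGGGGG
GGGGGGG
GGGGGGR
GKGGGGW
GGGGGGG
GGGGGGR

Derivation:
After op 1 fill(4,4,B) [38 cells changed]:
BGBBBBB
BGBBBBB
BGBBBBB
BGBBBBB
BBBBBBB
BBBBBBB
After op 2 paint(5,6,R):
BGBBBBB
BGBBBBB
BGBBBBB
BGBBBBB
BBBBBBB
BBBBBBR
After op 3 fill(0,1,B) [4 cells changed]:
BBBBBBB
BBBBBBB
BBBBBBB
BBBBBBB
BBBBBBB
BBBBBBR
After op 4 fill(3,4,G) [41 cells changed]:
GGGGGGG
GGGGGGG
GGGGGGG
GGGGGGG
GGGGGGG
GGGGGGR
After op 5 paint(2,6,R):
GGGGGGG
GGGGGGG
GGGGGGR
GGGGGGG
GGGGGGG
GGGGGGR
After op 6 paint(3,1,K):
GGGGGGG
GGGGGGG
GGGGGGR
GKGGGGG
GGGGGGG
GGGGGGR
After op 7 paint(3,6,W):
GGGGGGG
GGGGGGG
GGGGGGR
GKGGGGW
GGGGGGG
GGGGGGR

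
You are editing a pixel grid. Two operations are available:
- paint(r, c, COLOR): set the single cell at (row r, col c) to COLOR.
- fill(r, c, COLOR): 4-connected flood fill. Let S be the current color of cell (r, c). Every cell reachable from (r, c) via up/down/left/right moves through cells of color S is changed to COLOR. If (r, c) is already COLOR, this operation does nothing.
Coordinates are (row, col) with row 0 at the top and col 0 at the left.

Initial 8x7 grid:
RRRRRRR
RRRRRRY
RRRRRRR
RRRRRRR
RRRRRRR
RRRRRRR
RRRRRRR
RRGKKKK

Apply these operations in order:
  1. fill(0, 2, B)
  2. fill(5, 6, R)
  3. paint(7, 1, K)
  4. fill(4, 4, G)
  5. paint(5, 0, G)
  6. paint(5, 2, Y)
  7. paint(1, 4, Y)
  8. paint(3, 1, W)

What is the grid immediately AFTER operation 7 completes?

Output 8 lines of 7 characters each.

After op 1 fill(0,2,B) [50 cells changed]:
BBBBBBB
BBBBBBY
BBBBBBB
BBBBBBB
BBBBBBB
BBBBBBB
BBBBBBB
BBGKKKK
After op 2 fill(5,6,R) [50 cells changed]:
RRRRRRR
RRRRRRY
RRRRRRR
RRRRRRR
RRRRRRR
RRRRRRR
RRRRRRR
RRGKKKK
After op 3 paint(7,1,K):
RRRRRRR
RRRRRRY
RRRRRRR
RRRRRRR
RRRRRRR
RRRRRRR
RRRRRRR
RKGKKKK
After op 4 fill(4,4,G) [49 cells changed]:
GGGGGGG
GGGGGGY
GGGGGGG
GGGGGGG
GGGGGGG
GGGGGGG
GGGGGGG
GKGKKKK
After op 5 paint(5,0,G):
GGGGGGG
GGGGGGY
GGGGGGG
GGGGGGG
GGGGGGG
GGGGGGG
GGGGGGG
GKGKKKK
After op 6 paint(5,2,Y):
GGGGGGG
GGGGGGY
GGGGGGG
GGGGGGG
GGGGGGG
GGYGGGG
GGGGGGG
GKGKKKK
After op 7 paint(1,4,Y):
GGGGGGG
GGGGYGY
GGGGGGG
GGGGGGG
GGGGGGG
GGYGGGG
GGGGGGG
GKGKKKK

Answer: GGGGGGG
GGGGYGY
GGGGGGG
GGGGGGG
GGGGGGG
GGYGGGG
GGGGGGG
GKGKKKK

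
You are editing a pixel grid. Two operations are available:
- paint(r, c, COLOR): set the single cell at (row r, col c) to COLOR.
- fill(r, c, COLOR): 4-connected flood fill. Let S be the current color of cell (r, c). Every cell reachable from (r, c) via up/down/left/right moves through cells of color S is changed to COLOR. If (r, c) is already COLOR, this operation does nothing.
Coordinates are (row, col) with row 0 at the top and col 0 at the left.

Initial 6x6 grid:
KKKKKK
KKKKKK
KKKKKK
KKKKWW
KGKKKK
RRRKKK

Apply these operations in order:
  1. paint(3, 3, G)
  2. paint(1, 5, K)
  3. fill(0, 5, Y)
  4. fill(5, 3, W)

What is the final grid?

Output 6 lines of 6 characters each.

After op 1 paint(3,3,G):
KKKKKK
KKKKKK
KKKKKK
KKKGWW
KGKKKK
RRRKKK
After op 2 paint(1,5,K):
KKKKKK
KKKKKK
KKKKKK
KKKGWW
KGKKKK
RRRKKK
After op 3 fill(0,5,Y) [29 cells changed]:
YYYYYY
YYYYYY
YYYYYY
YYYGWW
YGYYYY
RRRYYY
After op 4 fill(5,3,W) [29 cells changed]:
WWWWWW
WWWWWW
WWWWWW
WWWGWW
WGWWWW
RRRWWW

Answer: WWWWWW
WWWWWW
WWWWWW
WWWGWW
WGWWWW
RRRWWW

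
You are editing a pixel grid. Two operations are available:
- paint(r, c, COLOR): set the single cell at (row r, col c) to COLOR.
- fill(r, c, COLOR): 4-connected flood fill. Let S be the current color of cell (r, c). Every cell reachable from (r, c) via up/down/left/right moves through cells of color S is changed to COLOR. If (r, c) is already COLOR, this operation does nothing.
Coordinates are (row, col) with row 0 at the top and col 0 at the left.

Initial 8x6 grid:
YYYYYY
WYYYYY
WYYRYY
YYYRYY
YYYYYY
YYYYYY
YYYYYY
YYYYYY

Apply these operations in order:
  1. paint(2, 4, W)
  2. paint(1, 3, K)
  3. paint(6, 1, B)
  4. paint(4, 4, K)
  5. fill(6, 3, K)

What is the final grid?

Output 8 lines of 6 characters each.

After op 1 paint(2,4,W):
YYYYYY
WYYYYY
WYYRWY
YYYRYY
YYYYYY
YYYYYY
YYYYYY
YYYYYY
After op 2 paint(1,3,K):
YYYYYY
WYYKYY
WYYRWY
YYYRYY
YYYYYY
YYYYYY
YYYYYY
YYYYYY
After op 3 paint(6,1,B):
YYYYYY
WYYKYY
WYYRWY
YYYRYY
YYYYYY
YYYYYY
YBYYYY
YYYYYY
After op 4 paint(4,4,K):
YYYYYY
WYYKYY
WYYRWY
YYYRYY
YYYYKY
YYYYYY
YBYYYY
YYYYYY
After op 5 fill(6,3,K) [40 cells changed]:
KKKKKK
WKKKKK
WKKRWK
KKKRKK
KKKKKK
KKKKKK
KBKKKK
KKKKKK

Answer: KKKKKK
WKKKKK
WKKRWK
KKKRKK
KKKKKK
KKKKKK
KBKKKK
KKKKKK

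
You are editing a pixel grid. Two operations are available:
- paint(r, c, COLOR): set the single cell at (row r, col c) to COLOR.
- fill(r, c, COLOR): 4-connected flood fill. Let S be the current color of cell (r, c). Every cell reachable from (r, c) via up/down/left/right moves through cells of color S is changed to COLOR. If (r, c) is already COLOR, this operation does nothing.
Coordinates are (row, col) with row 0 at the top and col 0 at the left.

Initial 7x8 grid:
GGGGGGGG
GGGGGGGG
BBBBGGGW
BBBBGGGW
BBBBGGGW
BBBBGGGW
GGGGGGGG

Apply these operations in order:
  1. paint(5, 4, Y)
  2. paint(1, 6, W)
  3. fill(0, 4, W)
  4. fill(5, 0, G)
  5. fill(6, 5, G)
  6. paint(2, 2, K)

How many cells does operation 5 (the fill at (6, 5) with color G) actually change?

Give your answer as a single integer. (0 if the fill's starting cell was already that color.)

Answer: 39

Derivation:
After op 1 paint(5,4,Y):
GGGGGGGG
GGGGGGGG
BBBBGGGW
BBBBGGGW
BBBBGGGW
BBBBYGGW
GGGGGGGG
After op 2 paint(1,6,W):
GGGGGGGG
GGGGGGWG
BBBBGGGW
BBBBGGGW
BBBBGGGW
BBBBYGGW
GGGGGGGG
After op 3 fill(0,4,W) [34 cells changed]:
WWWWWWWW
WWWWWWWW
BBBBWWWW
BBBBWWWW
BBBBWWWW
BBBBYWWW
WWWWWWWW
After op 4 fill(5,0,G) [16 cells changed]:
WWWWWWWW
WWWWWWWW
GGGGWWWW
GGGGWWWW
GGGGWWWW
GGGGYWWW
WWWWWWWW
After op 5 fill(6,5,G) [39 cells changed]:
GGGGGGGG
GGGGGGGG
GGGGGGGG
GGGGGGGG
GGGGGGGG
GGGGYGGG
GGGGGGGG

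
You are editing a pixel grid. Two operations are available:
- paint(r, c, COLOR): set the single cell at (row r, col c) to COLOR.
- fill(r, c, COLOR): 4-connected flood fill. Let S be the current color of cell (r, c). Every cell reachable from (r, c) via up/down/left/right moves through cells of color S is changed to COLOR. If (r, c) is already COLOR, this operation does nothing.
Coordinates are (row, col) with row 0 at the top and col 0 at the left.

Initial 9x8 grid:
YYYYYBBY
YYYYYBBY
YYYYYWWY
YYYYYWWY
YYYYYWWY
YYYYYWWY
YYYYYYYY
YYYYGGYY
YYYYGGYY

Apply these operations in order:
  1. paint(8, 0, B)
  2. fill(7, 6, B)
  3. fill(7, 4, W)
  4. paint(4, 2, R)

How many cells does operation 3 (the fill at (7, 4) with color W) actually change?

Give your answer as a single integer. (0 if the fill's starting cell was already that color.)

Answer: 4

Derivation:
After op 1 paint(8,0,B):
YYYYYBBY
YYYYYBBY
YYYYYWWY
YYYYYWWY
YYYYYWWY
YYYYYWWY
YYYYYYYY
YYYYGGYY
BYYYGGYY
After op 2 fill(7,6,B) [55 cells changed]:
BBBBBBBB
BBBBBBBB
BBBBBWWB
BBBBBWWB
BBBBBWWB
BBBBBWWB
BBBBBBBB
BBBBGGBB
BBBBGGBB
After op 3 fill(7,4,W) [4 cells changed]:
BBBBBBBB
BBBBBBBB
BBBBBWWB
BBBBBWWB
BBBBBWWB
BBBBBWWB
BBBBBBBB
BBBBWWBB
BBBBWWBB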